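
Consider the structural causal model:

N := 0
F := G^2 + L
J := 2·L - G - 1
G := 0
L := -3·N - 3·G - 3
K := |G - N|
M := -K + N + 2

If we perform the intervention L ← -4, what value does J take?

-9

The intervention breaks the incoming arrows to L: L := -3·N - 3·G - 3 no longer applies, and L = -4.
J = 2·L - G - 1  [with L=-4, G=0]  = -9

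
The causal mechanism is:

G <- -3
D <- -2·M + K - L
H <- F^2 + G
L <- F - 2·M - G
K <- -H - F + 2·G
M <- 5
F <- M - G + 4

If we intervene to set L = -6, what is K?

Under do(L=-6), the mechanism L <- F - 2·M - G is discarded; L is fixed at -6.
Since K is not a descendant of the intervened variable, it is unaffected.
F = M - G + 4  [with M=5, G=-3]  = 12
H = F^2 + G  [with F=12, G=-3]  = 141
K = -H - F + 2·G  [with H=141, F=12, G=-3]  = -159

-159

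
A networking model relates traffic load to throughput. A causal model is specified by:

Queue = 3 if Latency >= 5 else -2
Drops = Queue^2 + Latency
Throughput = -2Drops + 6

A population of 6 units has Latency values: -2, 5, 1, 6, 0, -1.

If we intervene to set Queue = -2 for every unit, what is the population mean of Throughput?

-5

The intervention sets Queue=-2 in all 6 units regardless of Latency. Recomputing Throughput per unit gives 2, -12, -4, -14, -2, 0; average -5.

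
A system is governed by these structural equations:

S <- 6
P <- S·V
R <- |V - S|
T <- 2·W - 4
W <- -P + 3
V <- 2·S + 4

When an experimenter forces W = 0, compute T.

The intervention breaks the incoming arrows to W: W <- -P + 3 no longer applies, and W = 0.
T = 2·W - 4  [with W=0]  = -4

-4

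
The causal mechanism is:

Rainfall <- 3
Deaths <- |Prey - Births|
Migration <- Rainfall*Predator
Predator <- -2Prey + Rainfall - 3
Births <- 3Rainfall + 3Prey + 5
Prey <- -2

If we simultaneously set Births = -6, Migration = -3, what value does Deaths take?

4

Setting Births = -6, Migration = -3 by intervention discards those variables' equations.
Deaths = |Prey - Births|  [with Prey=-2, Births=-6]  = 4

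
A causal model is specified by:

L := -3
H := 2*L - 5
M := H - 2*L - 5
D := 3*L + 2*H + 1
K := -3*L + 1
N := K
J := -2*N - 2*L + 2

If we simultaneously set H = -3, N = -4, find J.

Setting H = -3, N = -4 by intervention discards those variables' equations.
J = -2*N - 2*L + 2  [with N=-4, L=-3]  = 16

16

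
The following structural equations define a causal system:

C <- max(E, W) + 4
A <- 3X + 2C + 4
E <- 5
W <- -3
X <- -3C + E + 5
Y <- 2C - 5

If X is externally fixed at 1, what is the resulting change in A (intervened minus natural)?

The intervention breaks the incoming arrows to X: X <- -3C + E + 5 no longer applies, and X = 1.
C = max(E, W) + 4  [with E=5, W=-3]  = 9
A = 3X + 2C + 4  [with X=1, C=9]  = 25
Without intervention: C = max(E, W) + 4  [with E=5, W=-3]  = 9; X = -3C + E + 5  [with C=9, E=5]  = -17; A = 3X + 2C + 4  [with X=-17, C=9]  = -29.
Change = 25 − (-29) = 54.

54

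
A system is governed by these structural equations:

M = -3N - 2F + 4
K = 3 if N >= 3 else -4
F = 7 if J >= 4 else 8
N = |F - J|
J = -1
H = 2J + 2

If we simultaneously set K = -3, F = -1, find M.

The joint intervention fixes K = -3, F = -1, removing each variable's own equation.
N = |F - J|  [with F=-1, J=-1]  = 0
M = -3N - 2F + 4  [with N=0, F=-1]  = 6

6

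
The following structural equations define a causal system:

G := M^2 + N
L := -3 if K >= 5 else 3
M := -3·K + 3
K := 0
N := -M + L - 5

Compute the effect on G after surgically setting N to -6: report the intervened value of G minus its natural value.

-1

Intervening sets N = -6 and removes its equation (N := -M + L - 5).
M = -3·K + 3  [with K=0]  = 3
G = M^2 + N  [with M=3, N=-6]  = 3
Without intervention: M = -3·K + 3  [with K=0]  = 3; L = -3 if K >= 5 else 3  [with K=0]  = 3; N = -M + L - 5  [with M=3, L=3]  = -5; G = M^2 + N  [with M=3, N=-5]  = 4.
Change = 3 − 4 = -1.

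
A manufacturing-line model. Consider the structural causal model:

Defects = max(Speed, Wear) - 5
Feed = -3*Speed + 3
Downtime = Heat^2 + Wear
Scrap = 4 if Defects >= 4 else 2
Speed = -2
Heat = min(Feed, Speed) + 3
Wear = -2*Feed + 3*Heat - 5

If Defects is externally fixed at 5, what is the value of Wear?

The intervention breaks the incoming arrows to Defects: Defects = max(Speed, Wear) - 5 no longer applies, and Defects = 5.
Since Wear is not a descendant of the intervened variable, it is unaffected.
Feed = -3*Speed + 3  [with Speed=-2]  = 9
Heat = min(Feed, Speed) + 3  [with Feed=9, Speed=-2]  = 1
Wear = -2*Feed + 3*Heat - 5  [with Feed=9, Heat=1]  = -20

-20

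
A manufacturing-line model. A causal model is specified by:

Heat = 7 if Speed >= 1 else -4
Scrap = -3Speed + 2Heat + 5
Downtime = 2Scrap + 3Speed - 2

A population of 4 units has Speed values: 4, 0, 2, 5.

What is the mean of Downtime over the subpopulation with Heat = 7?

25

E[Downtime|Heat=7] averages over only the 3 units with Heat=7 (Speed = 4, 2, 5): Downtime = 24, 30, 21, mean 25.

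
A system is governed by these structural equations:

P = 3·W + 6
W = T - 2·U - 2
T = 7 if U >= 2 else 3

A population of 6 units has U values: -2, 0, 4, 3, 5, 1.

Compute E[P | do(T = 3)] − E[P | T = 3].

-13

The intervention sets T=3 in all 6 units regardless of U. Recomputing P per unit gives 21, 9, -15, -9, -21, 3; average -2.
Conditioning on T=3 selects the 3 unit(s) with U ∈ {-2, 0, 1}. Their P values: 21, 9, 3. Mean = 11.
Difference = -2 − 11 = -13.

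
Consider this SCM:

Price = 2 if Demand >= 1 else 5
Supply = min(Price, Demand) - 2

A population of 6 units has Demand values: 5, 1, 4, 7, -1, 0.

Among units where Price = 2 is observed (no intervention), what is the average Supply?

-0.25

Conditioning on Price=2 selects the 4 unit(s) with Demand ∈ {5, 1, 4, 7}. Their Supply values: 0, -1, 0, 0. Mean = -0.25.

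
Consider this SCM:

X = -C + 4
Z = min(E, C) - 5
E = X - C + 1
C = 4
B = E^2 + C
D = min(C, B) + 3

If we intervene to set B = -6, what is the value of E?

-3

Under do(B=-6), the mechanism B = E^2 + C is discarded; B is fixed at -6.
Since E is not a descendant of the intervened variable, it is unaffected.
X = -C + 4  [with C=4]  = 0
E = X - C + 1  [with X=0, C=4]  = -3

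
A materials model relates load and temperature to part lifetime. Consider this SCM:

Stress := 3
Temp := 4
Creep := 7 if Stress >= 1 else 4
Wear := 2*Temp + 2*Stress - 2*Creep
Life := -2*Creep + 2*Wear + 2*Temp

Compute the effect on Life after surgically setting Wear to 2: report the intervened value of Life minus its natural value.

4

Intervening sets Wear = 2 and removes its equation (Wear := 2*Temp + 2*Stress - 2*Creep).
Creep = 7 if Stress >= 1 else 4  [with Stress=3]  = 7
Life = -2*Creep + 2*Wear + 2*Temp  [with Creep=7, Wear=2, Temp=4]  = -2
Without intervention: Creep = 7 if Stress >= 1 else 4  [with Stress=3]  = 7; Wear = 2*Temp + 2*Stress - 2*Creep  [with Temp=4, Stress=3, Creep=7]  = 0; Life = -2*Creep + 2*Wear + 2*Temp  [with Creep=7, Wear=0, Temp=4]  = -6.
Change = -2 − (-6) = 4.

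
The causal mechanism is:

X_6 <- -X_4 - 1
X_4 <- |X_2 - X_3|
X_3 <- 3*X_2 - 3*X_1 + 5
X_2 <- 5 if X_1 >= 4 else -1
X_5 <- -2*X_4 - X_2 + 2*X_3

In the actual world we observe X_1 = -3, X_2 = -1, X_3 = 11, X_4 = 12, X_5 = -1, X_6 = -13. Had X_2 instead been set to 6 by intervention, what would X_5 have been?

6

do(X_2=6) replaces the equation X_2 <- 5 if X_1 >= 4 else -1 with the constant X_2 = 6.
X_3 = 3*X_2 - 3*X_1 + 5  [with X_2=6, X_1=-3]  = 32
X_4 = |X_2 - X_3|  [with X_2=6, X_3=32]  = 26
X_5 = -2*X_4 - X_2 + 2*X_3  [with X_4=26, X_2=6, X_3=32]  = 6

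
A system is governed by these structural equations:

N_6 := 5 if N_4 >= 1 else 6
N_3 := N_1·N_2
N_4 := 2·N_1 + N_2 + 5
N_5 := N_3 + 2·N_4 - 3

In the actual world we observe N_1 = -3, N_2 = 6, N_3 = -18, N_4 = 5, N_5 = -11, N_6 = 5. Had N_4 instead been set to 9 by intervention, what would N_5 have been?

-3

Intervening sets N_4 = 9 and removes its equation (N_4 := 2·N_1 + N_2 + 5).
N_3 = N_1·N_2  [with N_1=-3, N_2=6]  = -18
N_5 = N_3 + 2·N_4 - 3  [with N_3=-18, N_4=9]  = -3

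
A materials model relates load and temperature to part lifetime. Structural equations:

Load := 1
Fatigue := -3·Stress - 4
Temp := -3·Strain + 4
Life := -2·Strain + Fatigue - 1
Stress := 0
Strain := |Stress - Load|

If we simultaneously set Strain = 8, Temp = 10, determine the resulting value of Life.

Setting Strain = 8, Temp = 10 by intervention discards those variables' equations.
Fatigue = -3·Stress - 4  [with Stress=0]  = -4
Life = -2·Strain + Fatigue - 1  [with Strain=8, Fatigue=-4]  = -21

-21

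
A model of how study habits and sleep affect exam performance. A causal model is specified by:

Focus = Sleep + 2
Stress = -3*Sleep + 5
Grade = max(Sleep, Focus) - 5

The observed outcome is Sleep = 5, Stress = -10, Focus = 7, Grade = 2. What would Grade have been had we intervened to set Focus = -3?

The intervention breaks the incoming arrows to Focus: Focus = Sleep + 2 no longer applies, and Focus = -3.
Grade = max(Sleep, Focus) - 5  [with Sleep=5, Focus=-3]  = 0

0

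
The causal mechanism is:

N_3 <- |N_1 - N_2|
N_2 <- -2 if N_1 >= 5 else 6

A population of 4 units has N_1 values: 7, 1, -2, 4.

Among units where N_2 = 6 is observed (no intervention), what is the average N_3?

Conditioning on N_2=6 selects the 3 unit(s) with N_1 ∈ {1, -2, 4}. Their N_3 values: 5, 8, 2. Mean = 5.

5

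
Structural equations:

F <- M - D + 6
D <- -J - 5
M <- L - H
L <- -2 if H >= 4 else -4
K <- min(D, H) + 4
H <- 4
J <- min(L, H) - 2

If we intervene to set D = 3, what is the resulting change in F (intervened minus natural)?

-4

Under do(D=3), the mechanism D <- -J - 5 is discarded; D is fixed at 3.
L = -2 if H >= 4 else -4  [with H=4]  = -2
M = L - H  [with L=-2, H=4]  = -6
F = M - D + 6  [with M=-6, D=3]  = -3
Without intervention: L = -2 if H >= 4 else -4  [with H=4]  = -2; J = min(L, H) - 2  [with L=-2, H=4]  = -4; M = L - H  [with L=-2, H=4]  = -6; D = -J - 5  [with J=-4]  = -1; F = M - D + 6  [with M=-6, D=-1]  = 1.
Change = -3 − 1 = -4.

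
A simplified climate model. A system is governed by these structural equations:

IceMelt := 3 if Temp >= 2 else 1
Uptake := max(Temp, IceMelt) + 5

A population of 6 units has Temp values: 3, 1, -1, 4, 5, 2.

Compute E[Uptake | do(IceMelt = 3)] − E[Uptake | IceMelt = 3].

Every unit gets IceMelt=3 under the intervention. Uptake values become 8, 8, 8, 9, 10, 8; E[Uptake|do(IceMelt=3)] = 8.5.
Conditioning on IceMelt=3 selects the 4 unit(s) with Temp ∈ {3, 4, 5, 2}. Their Uptake values: 8, 9, 10, 8. Mean = 8.75.
Difference = 8.5 − 8.75 = -0.25.

-0.25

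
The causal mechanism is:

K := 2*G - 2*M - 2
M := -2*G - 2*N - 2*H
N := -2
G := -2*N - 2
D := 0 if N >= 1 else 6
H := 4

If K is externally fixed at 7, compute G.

2

do(K=7) replaces the equation K := 2*G - 2*M - 2 with the constant K = 7.
G is not downstream of the intervention, so its value is determined by the original equations.
G = -2*N - 2  [with N=-2]  = 2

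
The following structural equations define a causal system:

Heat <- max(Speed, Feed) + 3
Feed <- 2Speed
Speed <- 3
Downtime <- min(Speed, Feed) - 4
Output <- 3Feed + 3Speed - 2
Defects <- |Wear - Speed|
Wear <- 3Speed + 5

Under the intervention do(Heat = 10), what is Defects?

do(Heat=10) replaces the equation Heat <- max(Speed, Feed) + 3 with the constant Heat = 10.
Defects is not downstream of the intervention, so its value is determined by the original equations.
Wear = 3Speed + 5  [with Speed=3]  = 14
Defects = |Wear - Speed|  [with Wear=14, Speed=3]  = 11

11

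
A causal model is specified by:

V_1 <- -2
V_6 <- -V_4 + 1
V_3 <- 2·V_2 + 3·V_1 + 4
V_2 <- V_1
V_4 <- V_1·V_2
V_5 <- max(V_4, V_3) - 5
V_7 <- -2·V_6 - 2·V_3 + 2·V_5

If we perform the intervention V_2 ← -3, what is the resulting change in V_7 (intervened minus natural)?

12

Under do(V_2=-3), the mechanism V_2 <- V_1 is discarded; V_2 is fixed at -3.
V_3 = 2·V_2 + 3·V_1 + 4  [with V_2=-3, V_1=-2]  = -8
V_4 = V_1·V_2  [with V_1=-2, V_2=-3]  = 6
V_5 = max(V_4, V_3) - 5  [with V_4=6, V_3=-8]  = 1
V_6 = -V_4 + 1  [with V_4=6]  = -5
V_7 = -2·V_6 - 2·V_3 + 2·V_5  [with V_6=-5, V_3=-8, V_5=1]  = 28
Without intervention: V_2 = V_1  [with V_1=-2]  = -2; V_3 = 2·V_2 + 3·V_1 + 4  [with V_2=-2, V_1=-2]  = -6; V_4 = V_1·V_2  [with V_1=-2, V_2=-2]  = 4; V_5 = max(V_4, V_3) - 5  [with V_4=4, V_3=-6]  = -1; V_6 = -V_4 + 1  [with V_4=4]  = -3; V_7 = -2·V_6 - 2·V_3 + 2·V_5  [with V_6=-3, V_3=-6, V_5=-1]  = 16.
Change = 28 − 16 = 12.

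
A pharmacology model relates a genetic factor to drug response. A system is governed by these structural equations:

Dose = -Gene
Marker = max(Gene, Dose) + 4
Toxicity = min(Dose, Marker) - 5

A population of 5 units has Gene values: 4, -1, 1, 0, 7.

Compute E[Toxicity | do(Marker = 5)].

The intervention sets Marker=5 in all 5 units regardless of Gene. Recomputing Toxicity per unit gives -9, -4, -6, -5, -12; average -7.2.

-7.2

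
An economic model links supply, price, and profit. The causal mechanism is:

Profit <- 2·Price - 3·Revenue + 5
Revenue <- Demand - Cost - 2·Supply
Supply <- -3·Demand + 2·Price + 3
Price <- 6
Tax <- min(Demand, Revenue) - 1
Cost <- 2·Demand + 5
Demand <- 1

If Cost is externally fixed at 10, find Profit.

The intervention breaks the incoming arrows to Cost: Cost <- 2·Demand + 5 no longer applies, and Cost = 10.
Supply = -3·Demand + 2·Price + 3  [with Demand=1, Price=6]  = 12
Revenue = Demand - Cost - 2·Supply  [with Demand=1, Cost=10, Supply=12]  = -33
Profit = 2·Price - 3·Revenue + 5  [with Price=6, Revenue=-33]  = 116

116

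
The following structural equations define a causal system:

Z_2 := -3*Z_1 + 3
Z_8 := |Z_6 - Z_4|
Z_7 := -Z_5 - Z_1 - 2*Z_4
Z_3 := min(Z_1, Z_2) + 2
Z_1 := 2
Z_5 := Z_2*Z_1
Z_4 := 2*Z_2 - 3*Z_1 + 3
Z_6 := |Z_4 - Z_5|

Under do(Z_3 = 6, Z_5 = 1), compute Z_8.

The joint intervention fixes Z_3 = 6, Z_5 = 1, removing each variable's own equation.
Z_2 = -3*Z_1 + 3  [with Z_1=2]  = -3
Z_4 = 2*Z_2 - 3*Z_1 + 3  [with Z_2=-3, Z_1=2]  = -9
Z_6 = |Z_4 - Z_5|  [with Z_4=-9, Z_5=1]  = 10
Z_8 = |Z_6 - Z_4|  [with Z_6=10, Z_4=-9]  = 19

19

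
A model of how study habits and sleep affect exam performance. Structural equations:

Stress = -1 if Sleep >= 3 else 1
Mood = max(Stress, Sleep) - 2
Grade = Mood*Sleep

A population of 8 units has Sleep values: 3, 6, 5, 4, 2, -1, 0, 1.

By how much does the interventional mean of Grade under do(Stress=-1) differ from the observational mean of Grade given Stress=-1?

-6

Under do(Stress=-1), Stress's equation is replaced by Stress=-1 for every unit. Per-unit Grade: 3, 24, 15, 8, 0, 3, 0, -1. Mean = 6.5.
E[Grade|Stress=-1] averages over only the 4 units with Stress=-1 (Sleep = 3, 6, 5, 4): Grade = 3, 24, 15, 8, mean 12.5.
Difference = 6.5 − 12.5 = -6.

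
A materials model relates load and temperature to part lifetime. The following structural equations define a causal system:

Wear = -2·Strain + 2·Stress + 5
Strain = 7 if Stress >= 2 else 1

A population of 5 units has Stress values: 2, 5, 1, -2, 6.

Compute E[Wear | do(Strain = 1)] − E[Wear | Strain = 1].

5.8

The intervention sets Strain=1 in all 5 units regardless of Stress. Recomputing Wear per unit gives 7, 13, 5, -1, 15; average 7.8.
E[Wear|Strain=1] averages over only the 2 units with Strain=1 (Stress = 1, -2): Wear = 5, -1, mean 2.
Difference = 7.8 − 2 = 5.8.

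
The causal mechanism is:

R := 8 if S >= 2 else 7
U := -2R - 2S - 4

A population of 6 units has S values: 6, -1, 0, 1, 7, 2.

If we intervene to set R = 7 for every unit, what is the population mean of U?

-23

do(R=7) breaks R's dependence on S. With R=7 fixed, U across the units is -30, -16, -18, -20, -32, -22, mean -23.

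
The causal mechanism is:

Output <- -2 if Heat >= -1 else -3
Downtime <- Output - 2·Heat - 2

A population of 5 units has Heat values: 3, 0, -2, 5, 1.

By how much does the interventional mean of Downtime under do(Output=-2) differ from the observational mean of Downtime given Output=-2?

1.7

Under do(Output=-2), Output's equation is replaced by Output=-2 for every unit. Per-unit Downtime: -10, -4, 0, -14, -6. Mean = -6.8.
Conditioning on Output=-2 selects the 4 unit(s) with Heat ∈ {3, 0, 5, 1}. Their Downtime values: -10, -4, -14, -6. Mean = -8.5.
Difference = -6.8 − (-8.5) = 1.7.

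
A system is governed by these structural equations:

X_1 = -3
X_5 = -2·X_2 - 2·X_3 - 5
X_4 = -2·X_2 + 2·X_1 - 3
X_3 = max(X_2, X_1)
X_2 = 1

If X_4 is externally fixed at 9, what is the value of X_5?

-9

Intervening sets X_4 = 9 and removes its equation (X_4 = -2·X_2 + 2·X_1 - 3).
No directed path runs from X_4 to X_5, so X_5 keeps its natural value.
X_3 = max(X_2, X_1)  [with X_2=1, X_1=-3]  = 1
X_5 = -2·X_2 - 2·X_3 - 5  [with X_2=1, X_3=1]  = -9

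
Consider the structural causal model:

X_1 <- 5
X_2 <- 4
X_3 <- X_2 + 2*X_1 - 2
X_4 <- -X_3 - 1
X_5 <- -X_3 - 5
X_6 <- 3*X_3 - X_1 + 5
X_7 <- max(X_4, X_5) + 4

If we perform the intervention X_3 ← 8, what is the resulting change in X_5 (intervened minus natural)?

4

do(X_3=8) replaces the equation X_3 <- X_2 + 2*X_1 - 2 with the constant X_3 = 8.
X_5 = -X_3 - 5  [with X_3=8]  = -13
Without intervention: X_3 = X_2 + 2*X_1 - 2  [with X_2=4, X_1=5]  = 12; X_5 = -X_3 - 5  [with X_3=12]  = -17.
Change = -13 − (-17) = 4.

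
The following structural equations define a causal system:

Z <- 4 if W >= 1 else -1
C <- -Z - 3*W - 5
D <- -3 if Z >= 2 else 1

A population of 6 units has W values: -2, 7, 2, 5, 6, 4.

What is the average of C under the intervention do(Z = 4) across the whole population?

The intervention sets Z=4 in all 6 units regardless of W. Recomputing C per unit gives -3, -30, -15, -24, -27, -21; average -20.

-20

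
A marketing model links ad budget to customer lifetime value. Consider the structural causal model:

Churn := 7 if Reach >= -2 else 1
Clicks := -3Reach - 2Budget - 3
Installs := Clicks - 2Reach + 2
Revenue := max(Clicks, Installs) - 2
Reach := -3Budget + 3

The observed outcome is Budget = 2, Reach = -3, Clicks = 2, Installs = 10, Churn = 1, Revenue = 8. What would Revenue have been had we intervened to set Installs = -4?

0

Under do(Installs=-4), the mechanism Installs := Clicks - 2Reach + 2 is discarded; Installs is fixed at -4.
Reach = -3Budget + 3  [with Budget=2]  = -3
Clicks = -3Reach - 2Budget - 3  [with Reach=-3, Budget=2]  = 2
Revenue = max(Clicks, Installs) - 2  [with Clicks=2, Installs=-4]  = 0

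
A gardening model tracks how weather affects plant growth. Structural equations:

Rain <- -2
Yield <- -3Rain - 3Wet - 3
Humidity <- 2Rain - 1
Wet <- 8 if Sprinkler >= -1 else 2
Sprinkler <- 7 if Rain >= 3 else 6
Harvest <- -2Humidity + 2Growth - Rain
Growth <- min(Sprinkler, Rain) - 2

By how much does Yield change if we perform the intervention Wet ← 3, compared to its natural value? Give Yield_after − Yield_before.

15

The intervention breaks the incoming arrows to Wet: Wet <- 8 if Sprinkler >= -1 else 2 no longer applies, and Wet = 3.
Yield = -3Rain - 3Wet - 3  [with Rain=-2, Wet=3]  = -6
Without intervention: Sprinkler = 7 if Rain >= 3 else 6  [with Rain=-2]  = 6; Wet = 8 if Sprinkler >= -1 else 2  [with Sprinkler=6]  = 8; Yield = -3Rain - 3Wet - 3  [with Rain=-2, Wet=8]  = -21.
Change = -6 − (-21) = 15.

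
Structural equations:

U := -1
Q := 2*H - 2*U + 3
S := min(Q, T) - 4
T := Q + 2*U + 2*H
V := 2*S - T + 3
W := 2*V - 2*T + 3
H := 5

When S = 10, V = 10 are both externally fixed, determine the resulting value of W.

-23

Under do(S = 10, V = 10), each intervened variable's structural equation is replaced by its fixed value.
Q = 2*H - 2*U + 3  [with H=5, U=-1]  = 15
T = Q + 2*U + 2*H  [with Q=15, U=-1, H=5]  = 23
W = 2*V - 2*T + 3  [with V=10, T=23]  = -23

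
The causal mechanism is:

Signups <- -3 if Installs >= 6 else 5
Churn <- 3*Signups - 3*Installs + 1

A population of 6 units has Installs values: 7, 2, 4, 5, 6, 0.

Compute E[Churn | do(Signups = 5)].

The intervention sets Signups=5 in all 6 units regardless of Installs. Recomputing Churn per unit gives -5, 10, 4, 1, -2, 16; average 4.

4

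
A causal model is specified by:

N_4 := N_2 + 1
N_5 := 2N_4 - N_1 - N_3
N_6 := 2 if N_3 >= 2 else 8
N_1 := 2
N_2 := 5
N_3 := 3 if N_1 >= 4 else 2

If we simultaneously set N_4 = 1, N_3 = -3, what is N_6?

8

The joint intervention fixes N_4 = 1, N_3 = -3, removing each variable's own equation.
N_6 = 2 if N_3 >= 2 else 8  [with N_3=-3]  = 8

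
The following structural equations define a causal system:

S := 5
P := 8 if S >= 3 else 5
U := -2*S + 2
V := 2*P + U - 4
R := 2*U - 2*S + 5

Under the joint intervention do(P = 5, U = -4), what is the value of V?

The joint intervention fixes P = 5, U = -4, removing each variable's own equation.
V = 2*P + U - 4  [with P=5, U=-4]  = 2

2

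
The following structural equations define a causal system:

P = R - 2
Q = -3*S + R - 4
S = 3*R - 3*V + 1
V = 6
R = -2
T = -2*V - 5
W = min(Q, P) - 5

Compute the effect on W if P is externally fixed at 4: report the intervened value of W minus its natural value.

8

Intervening sets P = 4 and removes its equation (P = R - 2).
S = 3*R - 3*V + 1  [with R=-2, V=6]  = -23
Q = -3*S + R - 4  [with S=-23, R=-2]  = 63
W = min(Q, P) - 5  [with Q=63, P=4]  = -1
Without intervention: S = 3*R - 3*V + 1  [with R=-2, V=6]  = -23; Q = -3*S + R - 4  [with S=-23, R=-2]  = 63; P = R - 2  [with R=-2]  = -4; W = min(Q, P) - 5  [with Q=63, P=-4]  = -9.
Change = -1 − (-9) = 8.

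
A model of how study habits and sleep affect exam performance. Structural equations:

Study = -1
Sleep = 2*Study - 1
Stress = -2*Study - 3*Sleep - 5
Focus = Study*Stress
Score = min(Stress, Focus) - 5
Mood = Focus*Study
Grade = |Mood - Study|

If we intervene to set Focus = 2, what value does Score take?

-3

Intervening sets Focus = 2 and removes its equation (Focus = Study*Stress).
Sleep = 2*Study - 1  [with Study=-1]  = -3
Stress = -2*Study - 3*Sleep - 5  [with Study=-1, Sleep=-3]  = 6
Score = min(Stress, Focus) - 5  [with Stress=6, Focus=2]  = -3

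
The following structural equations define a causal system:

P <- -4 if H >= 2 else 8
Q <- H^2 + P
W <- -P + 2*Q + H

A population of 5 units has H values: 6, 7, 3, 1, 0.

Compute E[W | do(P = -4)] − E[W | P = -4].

Every unit gets P=-4 under the intervention. W values become 74, 101, 17, -1, -4; E[W|do(P=-4)] = 37.4.
Observing P=-4 restricts to units where P's equation naturally yields -4: H ∈ {6, 7, 3}. In that subpopulation W = 74, 101, 17, mean 64.
Difference = 37.4 − 64 = -26.6.

-26.6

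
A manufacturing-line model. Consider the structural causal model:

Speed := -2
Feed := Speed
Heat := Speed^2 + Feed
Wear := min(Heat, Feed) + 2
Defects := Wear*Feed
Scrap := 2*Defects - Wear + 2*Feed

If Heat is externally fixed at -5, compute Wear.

-3

The intervention breaks the incoming arrows to Heat: Heat := Speed^2 + Feed no longer applies, and Heat = -5.
Feed = Speed  [with Speed=-2]  = -2
Wear = min(Heat, Feed) + 2  [with Heat=-5, Feed=-2]  = -3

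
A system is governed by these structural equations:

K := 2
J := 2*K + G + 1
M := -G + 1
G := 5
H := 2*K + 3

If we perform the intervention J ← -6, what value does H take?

do(J=-6) replaces the equation J := 2*K + G + 1 with the constant J = -6.
H is not downstream of the intervention, so its value is determined by the original equations.
H = 2*K + 3  [with K=2]  = 7

7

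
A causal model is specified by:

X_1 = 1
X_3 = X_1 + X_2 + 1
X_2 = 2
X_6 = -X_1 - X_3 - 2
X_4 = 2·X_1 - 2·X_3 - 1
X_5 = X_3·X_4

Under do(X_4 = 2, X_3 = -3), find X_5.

-6

The joint intervention fixes X_4 = 2, X_3 = -3, removing each variable's own equation.
X_5 = X_3·X_4  [with X_3=-3, X_4=2]  = -6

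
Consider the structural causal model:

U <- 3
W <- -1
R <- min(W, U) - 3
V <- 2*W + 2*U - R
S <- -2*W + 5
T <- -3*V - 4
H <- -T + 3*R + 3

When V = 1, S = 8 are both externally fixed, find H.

Under do(V = 1, S = 8), each intervened variable's structural equation is replaced by its fixed value.
R = min(W, U) - 3  [with W=-1, U=3]  = -4
T = -3*V - 4  [with V=1]  = -7
H = -T + 3*R + 3  [with T=-7, R=-4]  = -2

-2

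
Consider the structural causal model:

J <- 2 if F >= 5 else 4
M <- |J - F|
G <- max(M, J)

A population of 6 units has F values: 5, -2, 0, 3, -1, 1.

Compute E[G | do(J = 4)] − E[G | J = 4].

Every unit gets J=4 under the intervention. G values become 4, 6, 4, 4, 5, 4; E[G|do(J=4)] = 4.5.
Conditioning on J=4 selects the 5 unit(s) with F ∈ {-2, 0, 3, -1, 1}. Their G values: 6, 4, 4, 5, 4. Mean = 4.6.
Difference = 4.5 − 4.6 = -0.1.

-0.1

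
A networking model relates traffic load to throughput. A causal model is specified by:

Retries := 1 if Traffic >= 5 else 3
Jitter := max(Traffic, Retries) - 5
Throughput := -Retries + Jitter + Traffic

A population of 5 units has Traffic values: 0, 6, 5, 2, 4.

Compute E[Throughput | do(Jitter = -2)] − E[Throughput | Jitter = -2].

The intervention sets Jitter=-2 in all 5 units regardless of Traffic. Recomputing Throughput per unit gives -5, 3, 2, -3, -1; average -0.8.
Observing Jitter=-2 restricts to units where Jitter's equation naturally yields -2: Traffic ∈ {0, 2}. In that subpopulation Throughput = -5, -3, mean -4.
Difference = -0.8 − (-4) = 3.2.

3.2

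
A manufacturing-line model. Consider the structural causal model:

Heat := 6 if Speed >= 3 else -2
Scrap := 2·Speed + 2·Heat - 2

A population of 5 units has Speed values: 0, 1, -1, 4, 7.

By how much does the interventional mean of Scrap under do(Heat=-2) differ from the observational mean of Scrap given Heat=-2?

do(Heat=-2) breaks Heat's dependence on Speed. With Heat=-2 fixed, Scrap across the units is -6, -4, -8, 2, 8, mean -1.6.
E[Scrap|Heat=-2] averages over only the 3 units with Heat=-2 (Speed = 0, 1, -1): Scrap = -6, -4, -8, mean -6.
Difference = -1.6 − (-6) = 4.4.

4.4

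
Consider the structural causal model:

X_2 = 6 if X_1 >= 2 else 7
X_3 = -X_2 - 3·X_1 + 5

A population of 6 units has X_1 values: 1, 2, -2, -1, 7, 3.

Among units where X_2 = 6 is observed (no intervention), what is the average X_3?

-13

Observing X_2=6 restricts to units where X_2's equation naturally yields 6: X_1 ∈ {2, 7, 3}. In that subpopulation X_3 = -7, -22, -10, mean -13.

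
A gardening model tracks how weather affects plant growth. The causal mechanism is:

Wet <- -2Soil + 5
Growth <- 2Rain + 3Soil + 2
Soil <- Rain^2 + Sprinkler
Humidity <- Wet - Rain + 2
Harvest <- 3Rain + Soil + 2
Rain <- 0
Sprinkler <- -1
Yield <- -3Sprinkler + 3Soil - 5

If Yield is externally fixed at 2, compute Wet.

Under do(Yield=2), the mechanism Yield <- -3Sprinkler + 3Soil - 5 is discarded; Yield is fixed at 2.
Since Wet is not a descendant of the intervened variable, it is unaffected.
Soil = Rain^2 + Sprinkler  [with Rain=0, Sprinkler=-1]  = -1
Wet = -2Soil + 5  [with Soil=-1]  = 7

7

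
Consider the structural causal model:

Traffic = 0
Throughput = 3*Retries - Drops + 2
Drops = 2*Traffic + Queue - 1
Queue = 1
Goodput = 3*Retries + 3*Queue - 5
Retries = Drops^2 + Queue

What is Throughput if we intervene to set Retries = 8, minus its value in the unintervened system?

21

Intervening sets Retries = 8 and removes its equation (Retries = Drops^2 + Queue).
Drops = 2*Traffic + Queue - 1  [with Traffic=0, Queue=1]  = 0
Throughput = 3*Retries - Drops + 2  [with Retries=8, Drops=0]  = 26
Without intervention: Drops = 2*Traffic + Queue - 1  [with Traffic=0, Queue=1]  = 0; Retries = Drops^2 + Queue  [with Drops=0, Queue=1]  = 1; Throughput = 3*Retries - Drops + 2  [with Retries=1, Drops=0]  = 5.
Change = 26 − 5 = 21.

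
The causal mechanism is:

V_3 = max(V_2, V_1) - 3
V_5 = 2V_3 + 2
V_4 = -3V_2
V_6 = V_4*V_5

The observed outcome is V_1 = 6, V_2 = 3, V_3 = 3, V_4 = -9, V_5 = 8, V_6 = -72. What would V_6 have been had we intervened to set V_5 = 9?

-81

The intervention breaks the incoming arrows to V_5: V_5 = 2V_3 + 2 no longer applies, and V_5 = 9.
V_4 = -3V_2  [with V_2=3]  = -9
V_6 = V_4*V_5  [with V_4=-9, V_5=9]  = -81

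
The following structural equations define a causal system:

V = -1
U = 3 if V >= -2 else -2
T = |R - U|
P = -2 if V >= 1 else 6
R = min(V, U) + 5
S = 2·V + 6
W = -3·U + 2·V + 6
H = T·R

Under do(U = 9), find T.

Under do(U=9), the mechanism U = 3 if V >= -2 else -2 is discarded; U is fixed at 9.
R = min(V, U) + 5  [with V=-1, U=9]  = 4
T = |R - U|  [with R=4, U=9]  = 5

5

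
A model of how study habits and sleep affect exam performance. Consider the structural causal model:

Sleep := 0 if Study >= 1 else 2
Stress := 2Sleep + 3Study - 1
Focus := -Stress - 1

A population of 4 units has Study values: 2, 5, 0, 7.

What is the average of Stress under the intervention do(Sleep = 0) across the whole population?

9.5

Under do(Sleep=0), Sleep's equation is replaced by Sleep=0 for every unit. Per-unit Stress: 5, 14, -1, 20. Mean = 9.5.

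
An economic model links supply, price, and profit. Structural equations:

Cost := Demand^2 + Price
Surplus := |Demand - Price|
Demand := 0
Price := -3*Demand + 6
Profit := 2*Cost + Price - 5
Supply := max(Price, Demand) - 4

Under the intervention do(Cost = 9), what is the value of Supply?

2

Under do(Cost=9), the mechanism Cost := Demand^2 + Price is discarded; Cost is fixed at 9.
Since Supply is not a descendant of the intervened variable, it is unaffected.
Price = -3*Demand + 6  [with Demand=0]  = 6
Supply = max(Price, Demand) - 4  [with Price=6, Demand=0]  = 2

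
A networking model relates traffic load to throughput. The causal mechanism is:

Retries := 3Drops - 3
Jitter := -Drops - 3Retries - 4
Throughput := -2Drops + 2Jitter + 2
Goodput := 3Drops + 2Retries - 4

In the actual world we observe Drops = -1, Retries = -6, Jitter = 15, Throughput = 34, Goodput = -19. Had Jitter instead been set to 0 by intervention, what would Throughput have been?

The intervention breaks the incoming arrows to Jitter: Jitter := -Drops - 3Retries - 4 no longer applies, and Jitter = 0.
Throughput = -2Drops + 2Jitter + 2  [with Drops=-1, Jitter=0]  = 4

4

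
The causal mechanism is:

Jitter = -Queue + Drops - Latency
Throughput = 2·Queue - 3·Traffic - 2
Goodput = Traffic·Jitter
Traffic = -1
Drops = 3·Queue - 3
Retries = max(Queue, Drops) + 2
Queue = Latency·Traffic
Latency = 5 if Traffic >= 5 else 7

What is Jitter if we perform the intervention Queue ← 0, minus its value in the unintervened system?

The intervention breaks the incoming arrows to Queue: Queue = Latency·Traffic no longer applies, and Queue = 0.
Latency = 5 if Traffic >= 5 else 7  [with Traffic=-1]  = 7
Drops = 3·Queue - 3  [with Queue=0]  = -3
Jitter = -Queue + Drops - Latency  [with Queue=0, Drops=-3, Latency=7]  = -10
Without intervention: Latency = 5 if Traffic >= 5 else 7  [with Traffic=-1]  = 7; Queue = Latency·Traffic  [with Latency=7, Traffic=-1]  = -7; Drops = 3·Queue - 3  [with Queue=-7]  = -24; Jitter = -Queue + Drops - Latency  [with Queue=-7, Drops=-24, Latency=7]  = -24.
Change = -10 − (-24) = 14.

14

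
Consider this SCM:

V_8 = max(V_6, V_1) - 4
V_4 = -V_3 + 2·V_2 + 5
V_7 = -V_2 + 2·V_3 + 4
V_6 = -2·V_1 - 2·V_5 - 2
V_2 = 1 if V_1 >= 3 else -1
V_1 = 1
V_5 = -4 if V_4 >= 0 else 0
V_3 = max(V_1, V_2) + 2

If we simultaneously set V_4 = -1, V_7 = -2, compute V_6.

The joint intervention fixes V_4 = -1, V_7 = -2, removing each variable's own equation.
V_5 = -4 if V_4 >= 0 else 0  [with V_4=-1]  = 0
V_6 = -2·V_1 - 2·V_5 - 2  [with V_1=1, V_5=0]  = -4

-4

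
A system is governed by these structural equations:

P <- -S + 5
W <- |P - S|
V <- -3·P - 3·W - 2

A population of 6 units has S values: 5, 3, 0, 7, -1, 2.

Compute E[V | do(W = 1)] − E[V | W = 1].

0.5

Every unit gets W=1 under the intervention. V values become -5, -11, -20, 1, -23, -14; E[V|do(W=1)] = -12.
Observing W=1 restricts to units where W's equation naturally yields 1: S ∈ {3, 2}. In that subpopulation V = -11, -14, mean -12.5.
Difference = -12 − (-12.5) = 0.5.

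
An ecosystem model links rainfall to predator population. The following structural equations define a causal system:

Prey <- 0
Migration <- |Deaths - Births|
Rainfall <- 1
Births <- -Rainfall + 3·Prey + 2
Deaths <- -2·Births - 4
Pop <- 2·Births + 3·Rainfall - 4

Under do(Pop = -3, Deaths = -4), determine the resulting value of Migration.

Setting Pop = -3, Deaths = -4 by intervention discards those variables' equations.
Births = -Rainfall + 3·Prey + 2  [with Rainfall=1, Prey=0]  = 1
Migration = |Deaths - Births|  [with Deaths=-4, Births=1]  = 5

5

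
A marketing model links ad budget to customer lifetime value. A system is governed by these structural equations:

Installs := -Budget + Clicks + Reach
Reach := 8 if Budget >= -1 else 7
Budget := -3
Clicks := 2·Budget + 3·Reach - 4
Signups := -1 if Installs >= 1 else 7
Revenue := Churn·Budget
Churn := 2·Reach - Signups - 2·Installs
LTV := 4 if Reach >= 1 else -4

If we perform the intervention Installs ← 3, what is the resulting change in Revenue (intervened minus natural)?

The intervention breaks the incoming arrows to Installs: Installs := -Budget + Clicks + Reach no longer applies, and Installs = 3.
Reach = 8 if Budget >= -1 else 7  [with Budget=-3]  = 7
Signups = -1 if Installs >= 1 else 7  [with Installs=3]  = -1
Churn = 2·Reach - Signups - 2·Installs  [with Reach=7, Signups=-1, Installs=3]  = 9
Revenue = Churn·Budget  [with Churn=9, Budget=-3]  = -27
Without intervention: Reach = 8 if Budget >= -1 else 7  [with Budget=-3]  = 7; Clicks = 2·Budget + 3·Reach - 4  [with Budget=-3, Reach=7]  = 11; Installs = -Budget + Clicks + Reach  [with Budget=-3, Clicks=11, Reach=7]  = 21; Signups = -1 if Installs >= 1 else 7  [with Installs=21]  = -1; Churn = 2·Reach - Signups - 2·Installs  [with Reach=7, Signups=-1, Installs=21]  = -27; Revenue = Churn·Budget  [with Churn=-27, Budget=-3]  = 81.
Change = -27 − 81 = -108.

-108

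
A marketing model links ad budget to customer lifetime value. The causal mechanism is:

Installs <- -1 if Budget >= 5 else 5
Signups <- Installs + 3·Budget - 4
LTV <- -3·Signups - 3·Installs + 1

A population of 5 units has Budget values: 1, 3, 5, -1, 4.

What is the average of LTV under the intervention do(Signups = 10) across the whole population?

-40.4

The intervention sets Signups=10 in all 5 units regardless of Budget. Recomputing LTV per unit gives -44, -44, -26, -44, -44; average -40.4.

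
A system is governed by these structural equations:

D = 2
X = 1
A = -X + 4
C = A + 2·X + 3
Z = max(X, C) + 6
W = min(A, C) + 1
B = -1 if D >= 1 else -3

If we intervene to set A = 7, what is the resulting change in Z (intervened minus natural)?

do(A=7) replaces the equation A = -X + 4 with the constant A = 7.
C = A + 2·X + 3  [with A=7, X=1]  = 12
Z = max(X, C) + 6  [with X=1, C=12]  = 18
Without intervention: A = -X + 4  [with X=1]  = 3; C = A + 2·X + 3  [with A=3, X=1]  = 8; Z = max(X, C) + 6  [with X=1, C=8]  = 14.
Change = 18 − 14 = 4.

4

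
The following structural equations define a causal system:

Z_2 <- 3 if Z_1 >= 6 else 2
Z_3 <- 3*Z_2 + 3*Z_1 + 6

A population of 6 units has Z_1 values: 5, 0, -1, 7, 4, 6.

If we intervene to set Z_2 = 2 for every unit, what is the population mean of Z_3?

22.5

do(Z_2=2) breaks Z_2's dependence on Z_1. With Z_2=2 fixed, Z_3 across the units is 27, 12, 9, 33, 24, 30, mean 22.5.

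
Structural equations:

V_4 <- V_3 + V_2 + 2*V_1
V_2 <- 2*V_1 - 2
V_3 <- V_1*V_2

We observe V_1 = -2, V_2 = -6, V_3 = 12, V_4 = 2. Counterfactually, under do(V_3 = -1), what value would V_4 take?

The intervention breaks the incoming arrows to V_3: V_3 <- V_1*V_2 no longer applies, and V_3 = -1.
V_2 = 2*V_1 - 2  [with V_1=-2]  = -6
V_4 = V_3 + V_2 + 2*V_1  [with V_3=-1, V_2=-6, V_1=-2]  = -11

-11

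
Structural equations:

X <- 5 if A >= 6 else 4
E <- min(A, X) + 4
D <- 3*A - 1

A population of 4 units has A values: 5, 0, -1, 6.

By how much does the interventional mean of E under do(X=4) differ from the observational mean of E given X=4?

0.75

The intervention sets X=4 in all 4 units regardless of A. Recomputing E per unit gives 8, 4, 3, 8; average 5.75.
Observing X=4 restricts to units where X's equation naturally yields 4: A ∈ {5, 0, -1}. In that subpopulation E = 8, 4, 3, mean 5.
Difference = 5.75 − 5 = 0.75.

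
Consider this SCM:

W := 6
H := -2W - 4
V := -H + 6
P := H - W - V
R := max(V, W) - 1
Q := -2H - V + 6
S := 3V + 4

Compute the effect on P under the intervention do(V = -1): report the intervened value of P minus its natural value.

The intervention breaks the incoming arrows to V: V := -H + 6 no longer applies, and V = -1.
H = -2W - 4  [with W=6]  = -16
P = H - W - V  [with H=-16, W=6, V=-1]  = -21
Without intervention: H = -2W - 4  [with W=6]  = -16; V = -H + 6  [with H=-16]  = 22; P = H - W - V  [with H=-16, W=6, V=22]  = -44.
Change = -21 − (-44) = 23.

23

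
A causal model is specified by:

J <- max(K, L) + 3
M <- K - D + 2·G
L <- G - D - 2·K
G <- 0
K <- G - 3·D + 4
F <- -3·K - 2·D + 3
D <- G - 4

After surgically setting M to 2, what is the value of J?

Intervening sets M = 2 and removes its equation (M <- K - D + 2·G).
No directed path runs from M to J, so J keeps its natural value.
D = G - 4  [with G=0]  = -4
K = G - 3·D + 4  [with G=0, D=-4]  = 16
L = G - D - 2·K  [with G=0, D=-4, K=16]  = -28
J = max(K, L) + 3  [with K=16, L=-28]  = 19

19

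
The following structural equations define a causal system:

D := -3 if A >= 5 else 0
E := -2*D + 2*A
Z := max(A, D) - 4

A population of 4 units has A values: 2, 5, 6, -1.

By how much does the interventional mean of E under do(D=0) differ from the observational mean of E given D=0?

5

do(D=0) breaks D's dependence on A. With D=0 fixed, E across the units is 4, 10, 12, -2, mean 6.
Conditioning on D=0 selects the 2 unit(s) with A ∈ {2, -1}. Their E values: 4, -2. Mean = 1.
Difference = 6 − 1 = 5.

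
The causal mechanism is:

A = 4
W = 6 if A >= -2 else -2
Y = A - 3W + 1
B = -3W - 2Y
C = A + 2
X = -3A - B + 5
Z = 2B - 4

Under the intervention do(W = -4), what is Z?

Under do(W=-4), the mechanism W = 6 if A >= -2 else -2 is discarded; W is fixed at -4.
Y = A - 3W + 1  [with A=4, W=-4]  = 17
B = -3W - 2Y  [with W=-4, Y=17]  = -22
Z = 2B - 4  [with B=-22]  = -48

-48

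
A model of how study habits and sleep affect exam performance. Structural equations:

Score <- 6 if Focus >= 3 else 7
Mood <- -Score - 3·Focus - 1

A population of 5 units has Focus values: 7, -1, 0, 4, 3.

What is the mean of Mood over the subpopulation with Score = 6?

Conditioning on Score=6 selects the 3 unit(s) with Focus ∈ {7, 4, 3}. Their Mood values: -28, -19, -16. Mean = -21.

-21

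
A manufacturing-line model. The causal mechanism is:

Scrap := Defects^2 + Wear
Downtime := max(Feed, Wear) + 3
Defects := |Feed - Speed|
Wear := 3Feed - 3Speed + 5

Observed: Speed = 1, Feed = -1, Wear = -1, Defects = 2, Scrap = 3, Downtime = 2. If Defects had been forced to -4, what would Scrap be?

Intervening sets Defects = -4 and removes its equation (Defects := |Feed - Speed|).
Wear = 3Feed - 3Speed + 5  [with Feed=-1, Speed=1]  = -1
Scrap = Defects^2 + Wear  [with Defects=-4, Wear=-1]  = 15

15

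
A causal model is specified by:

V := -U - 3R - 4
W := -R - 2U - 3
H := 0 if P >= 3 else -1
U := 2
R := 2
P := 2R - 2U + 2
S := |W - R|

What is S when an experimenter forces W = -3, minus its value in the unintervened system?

The intervention breaks the incoming arrows to W: W := -R - 2U - 3 no longer applies, and W = -3.
S = |W - R|  [with W=-3, R=2]  = 5
Without intervention: W = -R - 2U - 3  [with R=2, U=2]  = -9; S = |W - R|  [with W=-9, R=2]  = 11.
Change = 5 − 11 = -6.

-6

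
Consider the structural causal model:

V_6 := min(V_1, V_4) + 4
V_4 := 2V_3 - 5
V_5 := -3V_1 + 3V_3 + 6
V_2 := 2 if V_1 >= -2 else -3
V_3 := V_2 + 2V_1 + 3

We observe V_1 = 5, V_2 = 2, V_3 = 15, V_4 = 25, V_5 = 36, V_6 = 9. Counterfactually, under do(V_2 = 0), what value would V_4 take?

21

Under do(V_2=0), the mechanism V_2 := 2 if V_1 >= -2 else -3 is discarded; V_2 is fixed at 0.
V_3 = V_2 + 2V_1 + 3  [with V_2=0, V_1=5]  = 13
V_4 = 2V_3 - 5  [with V_3=13]  = 21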